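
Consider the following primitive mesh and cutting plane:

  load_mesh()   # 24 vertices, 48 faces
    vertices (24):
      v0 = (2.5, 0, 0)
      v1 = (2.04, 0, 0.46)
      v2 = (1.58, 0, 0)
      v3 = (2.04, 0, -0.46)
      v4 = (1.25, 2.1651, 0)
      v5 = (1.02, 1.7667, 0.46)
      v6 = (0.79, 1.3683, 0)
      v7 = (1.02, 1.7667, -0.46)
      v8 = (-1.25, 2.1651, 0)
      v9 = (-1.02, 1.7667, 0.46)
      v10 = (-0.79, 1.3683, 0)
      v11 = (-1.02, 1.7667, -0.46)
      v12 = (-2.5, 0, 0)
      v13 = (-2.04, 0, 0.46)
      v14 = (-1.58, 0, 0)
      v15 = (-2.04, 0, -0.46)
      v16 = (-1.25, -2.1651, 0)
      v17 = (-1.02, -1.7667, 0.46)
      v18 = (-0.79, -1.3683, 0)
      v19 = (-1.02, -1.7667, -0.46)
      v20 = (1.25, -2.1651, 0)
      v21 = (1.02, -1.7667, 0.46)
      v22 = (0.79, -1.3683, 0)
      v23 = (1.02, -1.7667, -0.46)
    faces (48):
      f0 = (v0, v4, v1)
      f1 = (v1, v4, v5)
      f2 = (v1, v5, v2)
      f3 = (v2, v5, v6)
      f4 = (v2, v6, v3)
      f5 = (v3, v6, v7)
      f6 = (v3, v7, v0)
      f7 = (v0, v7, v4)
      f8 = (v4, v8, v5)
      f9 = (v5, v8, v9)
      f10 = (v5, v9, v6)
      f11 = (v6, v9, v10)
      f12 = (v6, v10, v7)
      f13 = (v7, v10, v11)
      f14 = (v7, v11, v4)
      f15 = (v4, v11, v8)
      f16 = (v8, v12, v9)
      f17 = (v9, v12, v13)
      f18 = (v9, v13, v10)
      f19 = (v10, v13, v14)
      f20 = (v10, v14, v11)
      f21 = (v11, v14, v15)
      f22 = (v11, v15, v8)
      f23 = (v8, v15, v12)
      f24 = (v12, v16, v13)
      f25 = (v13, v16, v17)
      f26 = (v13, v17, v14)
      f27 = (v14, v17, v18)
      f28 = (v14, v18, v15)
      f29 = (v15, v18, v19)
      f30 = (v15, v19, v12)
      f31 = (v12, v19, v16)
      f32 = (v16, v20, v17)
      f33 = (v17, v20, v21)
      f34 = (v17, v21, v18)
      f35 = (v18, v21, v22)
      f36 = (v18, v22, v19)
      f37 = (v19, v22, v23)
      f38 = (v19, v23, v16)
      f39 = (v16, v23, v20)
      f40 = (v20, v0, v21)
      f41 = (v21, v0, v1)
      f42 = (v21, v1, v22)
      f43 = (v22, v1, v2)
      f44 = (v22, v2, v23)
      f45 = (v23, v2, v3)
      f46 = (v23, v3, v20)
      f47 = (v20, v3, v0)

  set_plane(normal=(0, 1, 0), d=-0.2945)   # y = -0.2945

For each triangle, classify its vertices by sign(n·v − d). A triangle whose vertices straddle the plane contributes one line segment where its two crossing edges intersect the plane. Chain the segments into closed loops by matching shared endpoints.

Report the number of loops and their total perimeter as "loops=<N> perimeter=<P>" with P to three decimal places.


loops=2 perimeter=5.204

Straddling triangles (16 of 48):
  (v12,v16,v13) [+-+] → (-2.32997, -0.2945, 0)–(-1.93254, -0.2945, 0.39743)  len=0.5621
  (v13,v16,v17) [+--] → (-1.93254, -0.2945, 0.39743)–(-1.86997, -0.2945, 0.46)  len=0.0885
  (v13,v17,v14) [+-+] → (-1.86997, -0.2945, 0.46)–(-1.48665, -0.2945, 0.0766797)  len=0.5421
  (v14,v17,v18) [+--] → (-1.48665, -0.2945, 0.0766797)–(-1.40997, -0.2945, 0)  len=0.1084
  (v14,v18,v15) [+-+] → (-1.40997, -0.2945, 0)–(-1.77096, -0.2945, -0.360994)  len=0.5105
  (v15,v18,v19) [+--] → (-1.77096, -0.2945, -0.360994)–(-1.86997, -0.2945, -0.46)  len=0.1400
  (v15,v19,v12) [+-+] → (-1.86997, -0.2945, -0.46)–(-2.25329, -0.2945, -0.0766797)  len=0.5421
  (v12,v19,v16) [+--] → (-2.25329, -0.2945, -0.0766797)–(-2.32997, -0.2945, 0)  len=0.1084
  (v20,v0,v21) [-+-] → (2.32997, -0.2945, 0)–(2.25329, -0.2945, 0.0766797)  len=0.1084
  (v21,v0,v1) [-++] → (2.25329, -0.2945, 0.0766797)–(1.86997, -0.2945, 0.46)  len=0.5421
  (v21,v1,v22) [-+-] → (1.86997, -0.2945, 0.46)–(1.77096, -0.2945, 0.360994)  len=0.1400
  (v22,v1,v2) [-++] → (1.77096, -0.2945, 0.360994)–(1.40997, -0.2945, 0)  len=0.5105
  (v22,v2,v23) [-+-] → (1.40997, -0.2945, 0)–(1.48665, -0.2945, -0.0766797)  len=0.1084
  (v23,v2,v3) [-++] → (1.48665, -0.2945, -0.0766797)–(1.86997, -0.2945, -0.46)  len=0.5421
  (v23,v3,v20) [-+-] → (1.86997, -0.2945, -0.46)–(1.93254, -0.2945, -0.39743)  len=0.0885
  (v20,v3,v0) [-++] → (1.93254, -0.2945, -0.39743)–(2.32997, -0.2945, 0)  len=0.5621

Chained into 2 loop(s):
  loop 1: 8 segments, perimeter = 2.6022
  loop 2: 8 segments, perimeter = 2.6022
Total perimeter = 5.204


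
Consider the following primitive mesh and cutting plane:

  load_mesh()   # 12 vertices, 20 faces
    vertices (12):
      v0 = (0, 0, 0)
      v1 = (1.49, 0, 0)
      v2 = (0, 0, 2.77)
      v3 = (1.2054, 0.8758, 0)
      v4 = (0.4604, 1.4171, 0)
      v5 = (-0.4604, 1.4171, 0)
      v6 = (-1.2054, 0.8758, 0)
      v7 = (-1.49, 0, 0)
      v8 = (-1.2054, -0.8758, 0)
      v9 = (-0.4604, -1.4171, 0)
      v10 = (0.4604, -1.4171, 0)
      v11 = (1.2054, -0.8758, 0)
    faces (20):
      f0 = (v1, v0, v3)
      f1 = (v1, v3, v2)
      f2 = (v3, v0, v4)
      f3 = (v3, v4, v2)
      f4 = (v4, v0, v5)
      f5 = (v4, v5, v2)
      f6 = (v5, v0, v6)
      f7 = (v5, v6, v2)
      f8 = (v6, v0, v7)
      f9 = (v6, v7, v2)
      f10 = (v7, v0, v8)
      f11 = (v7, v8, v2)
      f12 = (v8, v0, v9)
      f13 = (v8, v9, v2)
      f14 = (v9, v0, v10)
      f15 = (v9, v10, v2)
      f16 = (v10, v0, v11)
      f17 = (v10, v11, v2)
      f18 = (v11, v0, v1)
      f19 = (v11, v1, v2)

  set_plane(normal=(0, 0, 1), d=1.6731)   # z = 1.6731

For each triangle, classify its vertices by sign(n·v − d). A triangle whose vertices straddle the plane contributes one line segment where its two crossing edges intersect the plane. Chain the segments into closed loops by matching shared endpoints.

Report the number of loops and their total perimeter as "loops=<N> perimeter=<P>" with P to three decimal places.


Straddling triangles (10 of 20):
  (v1,v3,v2) [--+] → (0.47733, 0.34681, 1.6731)–(0.590029, 0, 1.6731)  len=0.3647
  (v3,v4,v2) [--+] → (0.182315, 0.561161, 1.6731)–(0.47733, 0.34681, 1.6731)  len=0.3647
  (v4,v5,v2) [--+] → (-0.182315, 0.561161, 1.6731)–(0.182315, 0.561161, 1.6731)  len=0.3646
  (v5,v6,v2) [--+] → (-0.47733, 0.34681, 1.6731)–(-0.182315, 0.561161, 1.6731)  len=0.3647
  (v6,v7,v2) [--+] → (-0.590029, 0, 1.6731)–(-0.47733, 0.34681, 1.6731)  len=0.3647
  (v7,v8,v2) [--+] → (-0.47733, -0.34681, 1.6731)–(-0.590029, 0, 1.6731)  len=0.3647
  (v8,v9,v2) [--+] → (-0.182315, -0.561161, 1.6731)–(-0.47733, -0.34681, 1.6731)  len=0.3647
  (v9,v10,v2) [--+] → (0.182315, -0.561161, 1.6731)–(-0.182315, -0.561161, 1.6731)  len=0.3646
  (v10,v11,v2) [--+] → (0.47733, -0.34681, 1.6731)–(0.182315, -0.561161, 1.6731)  len=0.3647
  (v11,v1,v2) [--+] → (0.590029, 0, 1.6731)–(0.47733, -0.34681, 1.6731)  len=0.3647

Chained into 1 loop(s):
  loop 1: 10 segments, perimeter = 3.6466
Total perimeter = 3.647

loops=1 perimeter=3.647


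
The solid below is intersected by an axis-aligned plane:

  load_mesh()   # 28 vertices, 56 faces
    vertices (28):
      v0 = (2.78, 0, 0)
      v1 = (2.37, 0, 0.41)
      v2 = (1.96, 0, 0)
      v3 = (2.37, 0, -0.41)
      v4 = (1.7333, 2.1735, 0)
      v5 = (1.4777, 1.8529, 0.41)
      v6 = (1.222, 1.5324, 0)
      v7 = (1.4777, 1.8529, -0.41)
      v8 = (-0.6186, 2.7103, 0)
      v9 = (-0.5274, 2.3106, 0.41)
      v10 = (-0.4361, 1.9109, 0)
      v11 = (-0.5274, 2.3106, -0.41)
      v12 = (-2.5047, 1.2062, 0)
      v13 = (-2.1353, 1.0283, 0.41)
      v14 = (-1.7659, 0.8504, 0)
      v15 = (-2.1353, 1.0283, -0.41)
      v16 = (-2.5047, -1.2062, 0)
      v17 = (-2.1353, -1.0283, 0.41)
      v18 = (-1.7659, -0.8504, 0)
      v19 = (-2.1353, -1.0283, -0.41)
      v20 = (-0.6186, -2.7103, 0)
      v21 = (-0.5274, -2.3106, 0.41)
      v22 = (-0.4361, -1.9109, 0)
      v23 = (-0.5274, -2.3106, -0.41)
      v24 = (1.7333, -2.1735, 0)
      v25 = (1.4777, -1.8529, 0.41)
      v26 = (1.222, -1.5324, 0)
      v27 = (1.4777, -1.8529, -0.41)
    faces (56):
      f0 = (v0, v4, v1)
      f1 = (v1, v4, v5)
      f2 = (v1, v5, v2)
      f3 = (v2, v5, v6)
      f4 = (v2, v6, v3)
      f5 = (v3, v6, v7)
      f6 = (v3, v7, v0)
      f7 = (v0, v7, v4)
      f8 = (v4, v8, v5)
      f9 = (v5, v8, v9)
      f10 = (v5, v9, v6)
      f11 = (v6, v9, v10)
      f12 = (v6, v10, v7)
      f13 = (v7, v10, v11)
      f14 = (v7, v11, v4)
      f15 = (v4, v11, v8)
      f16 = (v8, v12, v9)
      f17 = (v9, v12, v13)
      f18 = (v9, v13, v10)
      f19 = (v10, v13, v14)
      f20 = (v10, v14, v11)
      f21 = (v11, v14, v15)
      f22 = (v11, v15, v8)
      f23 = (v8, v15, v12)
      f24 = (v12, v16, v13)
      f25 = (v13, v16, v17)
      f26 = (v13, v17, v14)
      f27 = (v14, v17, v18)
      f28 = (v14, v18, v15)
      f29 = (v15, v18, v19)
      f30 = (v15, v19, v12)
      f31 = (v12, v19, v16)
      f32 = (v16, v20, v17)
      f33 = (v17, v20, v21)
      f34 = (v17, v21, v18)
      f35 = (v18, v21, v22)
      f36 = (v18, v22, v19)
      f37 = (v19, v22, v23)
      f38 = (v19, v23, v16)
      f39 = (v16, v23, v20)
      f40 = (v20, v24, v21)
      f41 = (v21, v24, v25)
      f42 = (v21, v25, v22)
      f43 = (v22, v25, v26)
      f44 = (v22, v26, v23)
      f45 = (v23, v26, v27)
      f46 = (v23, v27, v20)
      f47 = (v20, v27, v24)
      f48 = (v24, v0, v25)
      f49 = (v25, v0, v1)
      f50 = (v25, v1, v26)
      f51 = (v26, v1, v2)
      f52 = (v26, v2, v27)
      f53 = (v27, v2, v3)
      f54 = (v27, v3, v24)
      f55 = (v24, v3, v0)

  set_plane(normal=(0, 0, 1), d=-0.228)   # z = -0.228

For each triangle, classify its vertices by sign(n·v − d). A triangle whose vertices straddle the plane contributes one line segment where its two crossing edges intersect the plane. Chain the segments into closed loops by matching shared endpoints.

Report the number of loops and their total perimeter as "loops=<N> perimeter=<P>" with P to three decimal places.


loops=2 perimeter=28.793

Straddling triangles (28 of 56):
  (v2,v6,v3) [++-] → (1.8604, 0.680236, -0.228)–(2.188, 0, -0.228)  len=0.7550
  (v3,v6,v7) [-+-] → (1.8604, 0.680236, -0.228)–(1.36419, 1.71063, -0.228)  len=1.1436
  (v3,v7,v0) [--+] → (2.05579, 1.03039, -0.228)–(2.552, 0, -0.228)  len=1.1436
  (v0,v7,v4) [+-+] → (2.05579, 1.03039, -0.228)–(1.59116, 1.99522, -0.228)  len=1.0709
  (v6,v10,v7) [++-] → (0.62816, 1.87865, -0.228)–(1.36419, 1.71063, -0.228)  len=0.7550
  (v7,v10,v11) [-+-] → (0.62816, 1.87865, -0.228)–(-0.486872, 2.13317, -0.228)  len=1.1437
  (v7,v11,v4) [--+] → (0.47613, 2.24974, -0.228)–(1.59116, 1.99522, -0.228)  len=1.1437
  (v4,v11,v8) [+-+] → (0.47613, 2.24974, -0.228)–(-0.567884, 2.48803, -0.228)  len=1.0709
  (v10,v14,v11) [++-] → (-1.07717, 1.66241, -0.228)–(-0.486872, 2.13317, -0.228)  len=0.7550
  (v11,v14,v15) [-+-] → (-1.07717, 1.66241, -0.228)–(-1.97132, 0.94933, -0.228)  len=1.1437
  (v11,v15,v8) [--+] → (-1.46203, 1.77494, -0.228)–(-0.567884, 2.48803, -0.228)  len=1.1437
  (v8,v15,v12) [+-+] → (-1.46203, 1.77494, -0.228)–(-2.29928, 1.10727, -0.228)  len=1.0709
  (v14,v18,v15) [++-] → (-1.97132, 0.19434, -0.228)–(-1.97132, 0.94933, -0.228)  len=0.7550
  (v15,v18,v19) [-+-] → (-1.97132, 0.19434, -0.228)–(-1.97132, -0.94933, -0.228)  len=1.1437
  (v15,v19,v12) [--+] → (-2.29928, -0.0364, -0.228)–(-2.29928, 1.10727, -0.228)  len=1.1437
  (v12,v19,v16) [+-+] → (-2.29928, -0.0364, -0.228)–(-2.29928, -1.10727, -0.228)  len=1.0709
  (v18,v22,v19) [++-] → (-1.38102, -1.42009, -0.228)–(-1.97132, -0.94933, -0.228)  len=0.7550
  (v19,v22,v23) [-+-] → (-1.38102, -1.42009, -0.228)–(-0.486872, -2.13317, -0.228)  len=1.1437
  (v19,v23,v16) [--+] → (-1.40513, -1.82035, -0.228)–(-2.29928, -1.10727, -0.228)  len=1.1437
  (v16,v23,v20) [+-+] → (-1.40513, -1.82035, -0.228)–(-0.567884, -2.48803, -0.228)  len=1.0709
  (v22,v26,v23) [++-] → (0.249163, -1.96516, -0.228)–(-0.486872, -2.13317, -0.228)  len=0.7550
  (v23,v26,v27) [-+-] → (0.249163, -1.96516, -0.228)–(1.36419, -1.71063, -0.228)  len=1.1437
  (v23,v27,v20) [--+] → (0.547147, -2.2335, -0.228)–(-0.567884, -2.48803, -0.228)  len=1.1437
  (v20,v27,v24) [+-+] → (0.547147, -2.2335, -0.228)–(1.59116, -1.99522, -0.228)  len=1.0709
  (v26,v2,v27) [++-] → (1.69179, -1.03039, -0.228)–(1.36419, -1.71063, -0.228)  len=0.7550
  (v27,v2,v3) [-+-] → (1.69179, -1.03039, -0.228)–(2.188, 0, -0.228)  len=1.1436
  (v27,v3,v24) [--+] → (2.08737, -0.964822, -0.228)–(1.59116, -1.99522, -0.228)  len=1.1436
  (v24,v3,v0) [+-+] → (2.08737, -0.964822, -0.228)–(2.552, 0, -0.228)  len=1.0709

Chained into 2 loop(s):
  loop 1: 14 segments, perimeter = 13.2907
  loop 2: 14 segments, perimeter = 15.5018
Total perimeter = 28.793


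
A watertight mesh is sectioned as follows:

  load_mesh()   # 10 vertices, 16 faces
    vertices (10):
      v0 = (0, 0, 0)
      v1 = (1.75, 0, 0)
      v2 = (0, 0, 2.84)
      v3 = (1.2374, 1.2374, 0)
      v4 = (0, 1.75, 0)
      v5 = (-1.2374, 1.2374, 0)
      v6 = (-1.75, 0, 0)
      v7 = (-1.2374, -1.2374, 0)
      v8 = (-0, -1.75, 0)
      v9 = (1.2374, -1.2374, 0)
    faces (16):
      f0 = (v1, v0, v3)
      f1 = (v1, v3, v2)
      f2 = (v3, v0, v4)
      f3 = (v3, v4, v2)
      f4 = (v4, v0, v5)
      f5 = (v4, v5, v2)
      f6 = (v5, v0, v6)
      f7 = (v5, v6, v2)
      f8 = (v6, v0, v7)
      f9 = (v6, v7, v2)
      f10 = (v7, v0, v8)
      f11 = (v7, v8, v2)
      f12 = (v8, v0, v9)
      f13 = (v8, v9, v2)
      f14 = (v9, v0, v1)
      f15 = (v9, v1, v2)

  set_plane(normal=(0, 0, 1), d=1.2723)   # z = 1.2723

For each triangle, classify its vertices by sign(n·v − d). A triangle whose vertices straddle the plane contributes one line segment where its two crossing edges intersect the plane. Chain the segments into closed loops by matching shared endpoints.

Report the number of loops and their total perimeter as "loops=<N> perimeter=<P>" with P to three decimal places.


loops=1 perimeter=5.915

Straddling triangles (8 of 16):
  (v1,v3,v2) [--+] → (0.683054, 0.683054, 1.2723)–(0.966012, 0, 1.2723)  len=0.7393
  (v3,v4,v2) [--+] → (0, 0.966012, 1.2723)–(0.683054, 0.683054, 1.2723)  len=0.7393
  (v4,v5,v2) [--+] → (-0.683054, 0.683054, 1.2723)–(0, 0.966012, 1.2723)  len=0.7393
  (v5,v6,v2) [--+] → (-0.966012, 0, 1.2723)–(-0.683054, 0.683054, 1.2723)  len=0.7393
  (v6,v7,v2) [--+] → (-0.683054, -0.683054, 1.2723)–(-0.966012, 0, 1.2723)  len=0.7393
  (v7,v8,v2) [--+] → (0, -0.966012, 1.2723)–(-0.683054, -0.683054, 1.2723)  len=0.7393
  (v8,v9,v2) [--+] → (0.683054, -0.683054, 1.2723)–(0, -0.966012, 1.2723)  len=0.7393
  (v9,v1,v2) [--+] → (0.966012, 0, 1.2723)–(0.683054, -0.683054, 1.2723)  len=0.7393

Chained into 1 loop(s):
  loop 1: 8 segments, perimeter = 5.9147
Total perimeter = 5.915


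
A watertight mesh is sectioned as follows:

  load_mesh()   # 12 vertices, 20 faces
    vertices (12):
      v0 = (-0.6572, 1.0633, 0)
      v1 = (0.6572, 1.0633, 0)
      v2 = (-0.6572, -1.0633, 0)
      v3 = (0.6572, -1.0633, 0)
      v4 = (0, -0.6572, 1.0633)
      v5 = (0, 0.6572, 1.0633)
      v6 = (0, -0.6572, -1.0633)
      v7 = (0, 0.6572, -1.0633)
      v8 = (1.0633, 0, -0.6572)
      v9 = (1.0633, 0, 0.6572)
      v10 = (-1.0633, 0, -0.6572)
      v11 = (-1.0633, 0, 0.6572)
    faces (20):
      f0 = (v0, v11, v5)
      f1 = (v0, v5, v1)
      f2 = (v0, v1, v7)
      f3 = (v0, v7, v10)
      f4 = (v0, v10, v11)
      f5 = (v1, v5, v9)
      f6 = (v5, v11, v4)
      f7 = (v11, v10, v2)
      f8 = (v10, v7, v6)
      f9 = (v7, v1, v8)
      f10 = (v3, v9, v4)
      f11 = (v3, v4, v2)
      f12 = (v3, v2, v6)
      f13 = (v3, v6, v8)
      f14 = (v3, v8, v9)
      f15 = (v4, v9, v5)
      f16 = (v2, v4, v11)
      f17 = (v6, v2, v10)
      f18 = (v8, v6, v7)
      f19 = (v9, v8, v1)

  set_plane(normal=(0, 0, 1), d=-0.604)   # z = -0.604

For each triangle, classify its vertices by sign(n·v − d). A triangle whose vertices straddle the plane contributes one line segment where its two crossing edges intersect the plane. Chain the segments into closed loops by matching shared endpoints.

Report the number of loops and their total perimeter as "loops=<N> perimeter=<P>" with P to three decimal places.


loops=1 perimeter=5.727

Straddling triangles (10 of 20):
  (v0,v1,v7) [++-] → (0.283882, 0.832618, -0.604)–(-0.283882, 0.832618, -0.604)  len=0.5678
  (v0,v7,v10) [+--] → (-0.283882, 0.832618, -0.604)–(-1.03043, 0.0860736, -0.604)  len=1.0558
  (v0,v10,v11) [+-+] → (-1.03043, 0.0860736, -0.604)–(-1.0633, 0, -0.604)  len=0.0921
  (v11,v10,v2) [+-+] → (-1.0633, 0, -0.604)–(-1.03043, -0.0860736, -0.604)  len=0.0921
  (v7,v1,v8) [-+-] → (0.283882, 0.832618, -0.604)–(1.03043, 0.0860736, -0.604)  len=1.0558
  (v3,v2,v6) [++-] → (-0.283882, -0.832618, -0.604)–(0.283882, -0.832618, -0.604)  len=0.5678
  (v3,v6,v8) [+--] → (0.283882, -0.832618, -0.604)–(1.03043, -0.0860736, -0.604)  len=1.0558
  (v3,v8,v9) [+-+] → (1.03043, -0.0860736, -0.604)–(1.0633, 0, -0.604)  len=0.0921
  (v6,v2,v10) [-+-] → (-0.283882, -0.832618, -0.604)–(-1.03043, -0.0860736, -0.604)  len=1.0558
  (v9,v8,v1) [+-+] → (1.0633, 0, -0.604)–(1.03043, 0.0860736, -0.604)  len=0.0921

Chained into 1 loop(s):
  loop 1: 10 segments, perimeter = 5.7272
Total perimeter = 5.727


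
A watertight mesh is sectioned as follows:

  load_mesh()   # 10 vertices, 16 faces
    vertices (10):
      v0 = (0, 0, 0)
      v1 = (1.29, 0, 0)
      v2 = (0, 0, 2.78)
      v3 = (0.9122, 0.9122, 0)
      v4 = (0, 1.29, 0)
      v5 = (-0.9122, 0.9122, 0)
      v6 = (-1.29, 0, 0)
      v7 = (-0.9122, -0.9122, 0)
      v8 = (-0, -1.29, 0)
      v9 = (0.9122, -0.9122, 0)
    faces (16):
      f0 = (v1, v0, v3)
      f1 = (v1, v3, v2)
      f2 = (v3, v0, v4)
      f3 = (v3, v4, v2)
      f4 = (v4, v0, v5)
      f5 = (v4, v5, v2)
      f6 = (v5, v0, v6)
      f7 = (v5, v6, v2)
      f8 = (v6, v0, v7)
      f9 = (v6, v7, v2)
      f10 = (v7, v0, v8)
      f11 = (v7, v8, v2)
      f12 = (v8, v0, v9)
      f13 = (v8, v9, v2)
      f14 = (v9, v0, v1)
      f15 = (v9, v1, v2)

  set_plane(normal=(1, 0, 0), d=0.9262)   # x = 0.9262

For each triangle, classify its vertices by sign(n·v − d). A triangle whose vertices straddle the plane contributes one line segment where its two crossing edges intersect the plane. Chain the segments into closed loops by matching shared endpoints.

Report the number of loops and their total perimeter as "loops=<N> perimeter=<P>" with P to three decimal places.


Straddling triangles (4 of 16):
  (v1,v0,v3) [+--] → (0.9262, 0, 0)–(0.9262, 0.878397, 0)  len=0.8784
  (v1,v3,v2) [+--] → (0.9262, 0.878397, 0)–(0.9262, 0, 0.784003)  len=1.1774
  (v9,v0,v1) [--+] → (0.9262, 0, 0)–(0.9262, -0.878397, 0)  len=0.8784
  (v9,v1,v2) [-+-] → (0.9262, -0.878397, 0)–(0.9262, 0, 0.784003)  len=1.1774

Chained into 1 loop(s):
  loop 1: 4 segments, perimeter = 4.1116
Total perimeter = 4.112

loops=1 perimeter=4.112


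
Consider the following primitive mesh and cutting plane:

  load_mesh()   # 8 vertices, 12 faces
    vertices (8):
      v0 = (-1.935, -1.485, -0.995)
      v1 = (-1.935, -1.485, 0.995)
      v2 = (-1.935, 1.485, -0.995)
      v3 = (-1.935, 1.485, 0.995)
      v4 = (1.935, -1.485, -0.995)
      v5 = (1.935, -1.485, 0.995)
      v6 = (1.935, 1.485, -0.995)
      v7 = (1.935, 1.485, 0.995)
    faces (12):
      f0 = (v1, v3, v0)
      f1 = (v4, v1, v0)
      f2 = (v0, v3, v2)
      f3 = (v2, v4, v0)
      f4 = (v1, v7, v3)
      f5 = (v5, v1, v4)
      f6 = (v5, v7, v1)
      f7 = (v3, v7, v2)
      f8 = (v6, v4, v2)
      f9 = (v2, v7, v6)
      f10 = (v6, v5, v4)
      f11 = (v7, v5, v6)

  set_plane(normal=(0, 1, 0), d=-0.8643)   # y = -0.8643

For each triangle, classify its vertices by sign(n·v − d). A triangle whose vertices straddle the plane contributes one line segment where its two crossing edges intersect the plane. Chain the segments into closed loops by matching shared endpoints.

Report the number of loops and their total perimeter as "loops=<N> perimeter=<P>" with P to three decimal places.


loops=1 perimeter=11.720

Straddling triangles (8 of 12):
  (v1,v3,v0) [-+-] → (-1.935, -0.8643, 0.995)–(-1.935, -0.8643, -0.57911)  len=1.5741
  (v0,v3,v2) [-++] → (-1.935, -0.8643, -0.57911)–(-1.935, -0.8643, -0.995)  len=0.4159
  (v2,v4,v0) [+--] → (1.12621, -0.8643, -0.995)–(-1.935, -0.8643, -0.995)  len=3.0612
  (v1,v7,v3) [-++] → (-1.12621, -0.8643, 0.995)–(-1.935, -0.8643, 0.995)  len=0.8088
  (v5,v7,v1) [-+-] → (1.935, -0.8643, 0.995)–(-1.12621, -0.8643, 0.995)  len=3.0612
  (v6,v4,v2) [+-+] → (1.935, -0.8643, -0.995)–(1.12621, -0.8643, -0.995)  len=0.8088
  (v6,v5,v4) [+--] → (1.935, -0.8643, 0.57911)–(1.935, -0.8643, -0.995)  len=1.5741
  (v7,v5,v6) [+-+] → (1.935, -0.8643, 0.995)–(1.935, -0.8643, 0.57911)  len=0.4159

Chained into 1 loop(s):
  loop 1: 8 segments, perimeter = 11.7200
Total perimeter = 11.720


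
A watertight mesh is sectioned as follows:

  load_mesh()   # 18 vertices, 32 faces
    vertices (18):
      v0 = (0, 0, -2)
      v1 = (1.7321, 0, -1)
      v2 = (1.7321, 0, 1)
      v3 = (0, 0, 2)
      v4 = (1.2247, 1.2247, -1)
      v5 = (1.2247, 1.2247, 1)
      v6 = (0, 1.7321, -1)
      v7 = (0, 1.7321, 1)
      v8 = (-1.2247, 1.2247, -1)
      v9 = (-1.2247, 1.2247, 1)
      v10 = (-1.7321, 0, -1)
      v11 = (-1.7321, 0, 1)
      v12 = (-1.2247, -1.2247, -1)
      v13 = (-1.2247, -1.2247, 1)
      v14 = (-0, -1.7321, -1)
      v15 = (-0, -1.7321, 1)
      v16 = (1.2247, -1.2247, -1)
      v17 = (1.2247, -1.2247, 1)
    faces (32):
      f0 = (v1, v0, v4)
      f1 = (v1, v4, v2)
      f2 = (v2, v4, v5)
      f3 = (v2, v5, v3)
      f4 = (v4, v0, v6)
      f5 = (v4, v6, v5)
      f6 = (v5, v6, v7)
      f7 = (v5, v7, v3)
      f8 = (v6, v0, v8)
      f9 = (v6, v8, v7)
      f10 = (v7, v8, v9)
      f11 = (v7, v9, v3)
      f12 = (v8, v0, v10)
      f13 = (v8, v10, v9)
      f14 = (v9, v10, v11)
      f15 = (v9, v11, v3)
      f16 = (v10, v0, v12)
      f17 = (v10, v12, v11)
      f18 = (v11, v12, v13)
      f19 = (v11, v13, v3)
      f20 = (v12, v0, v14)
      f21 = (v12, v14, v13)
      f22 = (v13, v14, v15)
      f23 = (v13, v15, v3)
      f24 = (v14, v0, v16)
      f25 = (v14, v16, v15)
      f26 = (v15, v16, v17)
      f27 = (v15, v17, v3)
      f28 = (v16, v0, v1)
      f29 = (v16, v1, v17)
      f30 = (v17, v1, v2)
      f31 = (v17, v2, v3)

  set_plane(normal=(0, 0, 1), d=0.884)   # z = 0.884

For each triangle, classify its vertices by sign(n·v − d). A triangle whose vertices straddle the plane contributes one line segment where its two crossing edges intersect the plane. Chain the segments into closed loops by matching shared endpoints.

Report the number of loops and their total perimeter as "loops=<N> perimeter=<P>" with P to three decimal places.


Straddling triangles (16 of 32):
  (v1,v4,v2) [--+] → (1.70267, 0.0710326, 0.884)–(1.7321, 0, 0.884)  len=0.0769
  (v2,v4,v5) [+-+] → (1.70267, 0.0710326, 0.884)–(1.2247, 1.2247, 0.884)  len=1.2488
  (v4,v6,v5) [--+] → (1.15367, 1.25413, 0.884)–(1.2247, 1.2247, 0.884)  len=0.0769
  (v5,v6,v7) [+-+] → (1.15367, 1.25413, 0.884)–(0, 1.7321, 0.884)  len=1.2488
  (v6,v8,v7) [--+] → (-0.0710326, 1.70267, 0.884)–(0, 1.7321, 0.884)  len=0.0769
  (v7,v8,v9) [+-+] → (-0.0710326, 1.70267, 0.884)–(-1.2247, 1.2247, 0.884)  len=1.2488
  (v8,v10,v9) [--+] → (-1.25413, 1.15367, 0.884)–(-1.2247, 1.2247, 0.884)  len=0.0769
  (v9,v10,v11) [+-+] → (-1.25413, 1.15367, 0.884)–(-1.7321, 0, 0.884)  len=1.2488
  (v10,v12,v11) [--+] → (-1.70267, -0.0710326, 0.884)–(-1.7321, 0, 0.884)  len=0.0769
  (v11,v12,v13) [+-+] → (-1.70267, -0.0710326, 0.884)–(-1.2247, -1.2247, 0.884)  len=1.2488
  (v12,v14,v13) [--+] → (-1.15367, -1.25413, 0.884)–(-1.2247, -1.2247, 0.884)  len=0.0769
  (v13,v14,v15) [+-+] → (-1.15367, -1.25413, 0.884)–(0, -1.7321, 0.884)  len=1.2488
  (v14,v16,v15) [--+] → (0.0710326, -1.70267, 0.884)–(0, -1.7321, 0.884)  len=0.0769
  (v15,v16,v17) [+-+] → (0.0710326, -1.70267, 0.884)–(1.2247, -1.2247, 0.884)  len=1.2488
  (v16,v1,v17) [--+] → (1.25413, -1.15367, 0.884)–(1.2247, -1.2247, 0.884)  len=0.0769
  (v17,v1,v2) [+-+] → (1.25413, -1.15367, 0.884)–(1.7321, 0, 0.884)  len=1.2488

Chained into 1 loop(s):
  loop 1: 16 segments, perimeter = 10.6052
Total perimeter = 10.605

loops=1 perimeter=10.605


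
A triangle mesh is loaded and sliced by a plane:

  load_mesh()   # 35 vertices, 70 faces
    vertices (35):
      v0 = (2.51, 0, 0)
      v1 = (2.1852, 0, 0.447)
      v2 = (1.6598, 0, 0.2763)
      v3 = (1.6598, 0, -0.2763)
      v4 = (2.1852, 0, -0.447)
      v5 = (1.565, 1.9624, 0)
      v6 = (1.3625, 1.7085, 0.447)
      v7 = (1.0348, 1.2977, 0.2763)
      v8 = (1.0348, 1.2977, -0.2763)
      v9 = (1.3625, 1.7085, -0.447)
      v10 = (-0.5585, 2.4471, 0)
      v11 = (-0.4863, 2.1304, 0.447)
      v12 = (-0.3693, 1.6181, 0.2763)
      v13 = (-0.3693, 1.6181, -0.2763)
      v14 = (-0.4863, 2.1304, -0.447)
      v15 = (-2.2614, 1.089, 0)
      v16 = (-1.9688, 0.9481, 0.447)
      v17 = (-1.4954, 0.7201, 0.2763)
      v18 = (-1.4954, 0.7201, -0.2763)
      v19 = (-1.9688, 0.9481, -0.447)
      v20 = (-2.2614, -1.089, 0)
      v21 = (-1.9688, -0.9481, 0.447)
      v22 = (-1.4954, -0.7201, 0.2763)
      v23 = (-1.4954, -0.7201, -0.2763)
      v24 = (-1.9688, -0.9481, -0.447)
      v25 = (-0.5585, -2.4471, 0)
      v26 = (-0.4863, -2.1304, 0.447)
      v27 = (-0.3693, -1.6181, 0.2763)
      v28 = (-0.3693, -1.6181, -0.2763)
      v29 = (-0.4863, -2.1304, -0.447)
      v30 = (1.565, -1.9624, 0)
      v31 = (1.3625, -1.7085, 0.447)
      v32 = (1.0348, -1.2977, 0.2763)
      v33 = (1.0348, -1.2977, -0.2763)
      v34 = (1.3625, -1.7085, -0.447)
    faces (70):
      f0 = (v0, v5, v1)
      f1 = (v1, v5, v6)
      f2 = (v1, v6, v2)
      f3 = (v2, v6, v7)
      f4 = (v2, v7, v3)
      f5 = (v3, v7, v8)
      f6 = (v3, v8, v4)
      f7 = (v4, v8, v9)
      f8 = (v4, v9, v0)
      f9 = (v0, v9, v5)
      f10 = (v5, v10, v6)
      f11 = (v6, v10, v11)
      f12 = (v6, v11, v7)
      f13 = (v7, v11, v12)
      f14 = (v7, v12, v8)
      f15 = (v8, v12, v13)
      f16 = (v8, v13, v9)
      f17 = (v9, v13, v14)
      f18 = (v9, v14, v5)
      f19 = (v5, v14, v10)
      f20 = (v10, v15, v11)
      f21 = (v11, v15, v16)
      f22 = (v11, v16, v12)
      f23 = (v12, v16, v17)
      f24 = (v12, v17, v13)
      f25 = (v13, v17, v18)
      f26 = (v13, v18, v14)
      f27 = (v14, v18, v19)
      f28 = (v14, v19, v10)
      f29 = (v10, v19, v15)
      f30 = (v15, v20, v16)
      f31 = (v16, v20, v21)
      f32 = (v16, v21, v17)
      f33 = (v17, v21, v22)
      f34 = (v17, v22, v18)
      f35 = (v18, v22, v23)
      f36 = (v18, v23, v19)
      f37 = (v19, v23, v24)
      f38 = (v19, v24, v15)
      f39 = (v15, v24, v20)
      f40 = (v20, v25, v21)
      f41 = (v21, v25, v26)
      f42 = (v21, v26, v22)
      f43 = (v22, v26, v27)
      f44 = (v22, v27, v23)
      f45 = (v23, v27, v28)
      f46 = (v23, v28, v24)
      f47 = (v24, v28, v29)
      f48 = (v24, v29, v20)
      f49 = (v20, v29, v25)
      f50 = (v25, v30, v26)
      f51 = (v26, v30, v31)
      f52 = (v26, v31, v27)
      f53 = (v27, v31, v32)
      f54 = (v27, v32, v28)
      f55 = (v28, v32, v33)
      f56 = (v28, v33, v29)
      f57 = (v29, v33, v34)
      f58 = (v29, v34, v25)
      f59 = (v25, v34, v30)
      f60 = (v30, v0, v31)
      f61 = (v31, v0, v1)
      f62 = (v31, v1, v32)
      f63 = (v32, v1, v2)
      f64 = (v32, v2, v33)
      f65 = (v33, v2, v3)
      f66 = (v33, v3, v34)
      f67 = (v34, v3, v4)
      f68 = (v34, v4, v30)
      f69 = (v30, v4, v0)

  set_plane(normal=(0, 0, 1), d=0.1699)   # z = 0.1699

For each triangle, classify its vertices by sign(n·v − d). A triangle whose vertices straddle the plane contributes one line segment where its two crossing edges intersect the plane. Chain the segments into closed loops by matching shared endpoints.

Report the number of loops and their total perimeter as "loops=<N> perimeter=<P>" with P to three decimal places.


loops=2 perimeter=24.579

Straddling triangles (28 of 70):
  (v0,v5,v1) [--+] → (1.80073, 1.21651, 0.1699)–(2.38655, 0, 0.1699)  len=1.3502
  (v1,v5,v6) [+-+] → (1.80073, 1.21651, 0.1699)–(1.48803, 1.8659, 0.1699)  len=0.7207
  (v2,v7,v3) [++-] → (1.15514, 1.04784, 0.1699)–(1.6598, 0, 0.1699)  len=1.1630
  (v3,v7,v8) [-+-] → (1.15514, 1.04784, 0.1699)–(1.0348, 1.2977, 0.1699)  len=0.2773
  (v5,v10,v6) [--+] → (0.171652, 2.16637, 0.1699)–(1.48803, 1.8659, 0.1699)  len=1.3502
  (v6,v10,v11) [+-+] → (0.171652, 2.16637, 0.1699)–(-0.531058, 2.32673, 0.1699)  len=0.7208
  (v7,v12,v8) [++-] → (-0.0989485, 1.55641, 0.1699)–(1.0348, 1.2977, 0.1699)  len=1.1629
  (v8,v12,v13) [-+-] → (-0.0989485, 1.55641, 0.1699)–(-0.3693, 1.6181, 0.1699)  len=0.2773
  (v10,v15,v11) [--+] → (-1.5867, 1.48483, 0.1699)–(-0.531058, 2.32673, 0.1699)  len=1.3503
  (v11,v15,v16) [+-+] → (-1.5867, 1.48483, 0.1699)–(-2.15019, 1.03545, 0.1699)  len=0.7207
  (v12,v17,v13) [++-] → (-1.27858, 0.893005, 0.1699)–(-0.3693, 1.6181, 0.1699)  len=1.1630
  (v13,v17,v18) [-+-] → (-1.27858, 0.893005, 0.1699)–(-1.4954, 0.7201, 0.1699)  len=0.2773
  (v15,v20,v16) [--+] → (-2.15019, -0.31472, 0.1699)–(-2.15019, 1.03545, 0.1699)  len=1.3502
  (v16,v20,v21) [+-+] → (-2.15019, -0.31472, 0.1699)–(-2.15019, -1.03545, 0.1699)  len=0.7207
  (v17,v22,v18) [++-] → (-1.4954, -0.442798, 0.1699)–(-1.4954, 0.7201, 0.1699)  len=1.1629
  (v18,v22,v23) [-+-] → (-1.4954, -0.442798, 0.1699)–(-1.4954, -0.7201, 0.1699)  len=0.2773
  (v20,v25,v21) [--+] → (-1.09454, -1.87735, 0.1699)–(-2.15019, -1.03545, 0.1699)  len=1.3503
  (v21,v25,v26) [+-+] → (-1.09454, -1.87735, 0.1699)–(-0.531058, -2.32673, 0.1699)  len=0.7207
  (v22,v27,v23) [++-] → (-0.586124, -1.4452, 0.1699)–(-1.4954, -0.7201, 0.1699)  len=1.1630
  (v23,v27,v28) [-+-] → (-0.586124, -1.4452, 0.1699)–(-0.3693, -1.6181, 0.1699)  len=0.2773
  (v25,v30,v26) [--+] → (0.785322, -2.02626, 0.1699)–(-0.531058, -2.32673, 0.1699)  len=1.3502
  (v26,v30,v31) [+-+] → (0.785322, -2.02626, 0.1699)–(1.48803, -1.8659, 0.1699)  len=0.7208
  (v27,v32,v28) [++-] → (0.764448, -1.35939, 0.1699)–(-0.3693, -1.6181, 0.1699)  len=1.1629
  (v28,v32,v33) [-+-] → (0.764448, -1.35939, 0.1699)–(1.0348, -1.2977, 0.1699)  len=0.2773
  (v30,v0,v31) [--+] → (2.07385, -0.649383, 0.1699)–(1.48803, -1.8659, 0.1699)  len=1.3502
  (v31,v0,v1) [+-+] → (2.07385, -0.649383, 0.1699)–(2.38655, 0, 0.1699)  len=0.7207
  (v32,v2,v33) [++-] → (1.53946, -0.249865, 0.1699)–(1.0348, -1.2977, 0.1699)  len=1.1630
  (v33,v2,v3) [-+-] → (1.53946, -0.249865, 0.1699)–(1.6598, 0, 0.1699)  len=0.2773

Chained into 2 loop(s):
  loop 1: 14 segments, perimeter = 14.4968
  loop 2: 14 segments, perimeter = 10.0819
Total perimeter = 24.579


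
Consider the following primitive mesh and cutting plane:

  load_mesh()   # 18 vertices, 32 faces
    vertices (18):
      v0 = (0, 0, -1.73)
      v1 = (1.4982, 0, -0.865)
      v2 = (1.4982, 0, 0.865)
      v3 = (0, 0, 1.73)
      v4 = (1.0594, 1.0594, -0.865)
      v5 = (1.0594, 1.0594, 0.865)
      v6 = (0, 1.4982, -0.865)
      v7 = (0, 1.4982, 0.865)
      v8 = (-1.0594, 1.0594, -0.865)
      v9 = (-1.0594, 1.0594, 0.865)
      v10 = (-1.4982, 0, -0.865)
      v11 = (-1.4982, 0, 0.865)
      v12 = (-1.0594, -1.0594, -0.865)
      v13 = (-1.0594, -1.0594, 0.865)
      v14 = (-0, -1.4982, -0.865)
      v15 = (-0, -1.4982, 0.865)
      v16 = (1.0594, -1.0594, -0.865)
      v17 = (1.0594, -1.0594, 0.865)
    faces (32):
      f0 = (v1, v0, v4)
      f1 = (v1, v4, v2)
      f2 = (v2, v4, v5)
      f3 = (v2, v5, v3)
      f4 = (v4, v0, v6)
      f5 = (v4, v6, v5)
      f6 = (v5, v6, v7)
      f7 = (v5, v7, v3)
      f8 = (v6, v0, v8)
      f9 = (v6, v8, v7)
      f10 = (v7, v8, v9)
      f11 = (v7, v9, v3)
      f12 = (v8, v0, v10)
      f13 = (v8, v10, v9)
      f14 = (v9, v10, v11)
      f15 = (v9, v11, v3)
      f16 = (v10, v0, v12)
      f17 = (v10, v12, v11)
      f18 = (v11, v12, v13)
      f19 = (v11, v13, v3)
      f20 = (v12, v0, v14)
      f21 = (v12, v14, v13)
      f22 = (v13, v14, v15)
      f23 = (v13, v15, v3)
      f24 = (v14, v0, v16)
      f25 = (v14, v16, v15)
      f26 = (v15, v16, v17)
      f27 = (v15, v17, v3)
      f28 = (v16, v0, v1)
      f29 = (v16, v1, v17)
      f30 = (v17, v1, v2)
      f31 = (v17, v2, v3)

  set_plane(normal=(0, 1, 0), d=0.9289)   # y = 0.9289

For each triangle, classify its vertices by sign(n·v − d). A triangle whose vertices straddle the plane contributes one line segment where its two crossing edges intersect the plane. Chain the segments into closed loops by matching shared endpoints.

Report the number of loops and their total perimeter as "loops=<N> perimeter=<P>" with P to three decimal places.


Straddling triangles (12 of 32):
  (v1,v0,v4) [--+] → (0.9289, 0.9289, -0.971553)–(1.11345, 0.9289, -0.865)  len=0.2131
  (v1,v4,v2) [-+-] → (1.11345, 0.9289, -0.865)–(1.11345, 0.9289, -0.651894)  len=0.2131
  (v2,v4,v5) [-++] → (1.11345, 0.9289, -0.651894)–(1.11345, 0.9289, 0.865)  len=1.5169
  (v2,v5,v3) [-+-] → (1.11345, 0.9289, 0.865)–(0.9289, 0.9289, 0.971553)  len=0.2131
  (v4,v0,v6) [+-+] → (0.9289, 0.9289, -0.971553)–(0, 0.9289, -1.19369)  len=0.9551
  (v5,v7,v3) [++-] → (0, 0.9289, 1.19369)–(0.9289, 0.9289, 0.971553)  len=0.9551
  (v6,v0,v8) [+-+] → (0, 0.9289, -1.19369)–(-0.9289, 0.9289, -0.971553)  len=0.9551
  (v7,v9,v3) [++-] → (-0.9289, 0.9289, 0.971553)–(0, 0.9289, 1.19369)  len=0.9551
  (v8,v0,v10) [+--] → (-0.9289, 0.9289, -0.971553)–(-1.11345, 0.9289, -0.865)  len=0.2131
  (v8,v10,v9) [+-+] → (-1.11345, 0.9289, -0.865)–(-1.11345, 0.9289, 0.651894)  len=1.5169
  (v9,v10,v11) [+--] → (-1.11345, 0.9289, 0.651894)–(-1.11345, 0.9289, 0.865)  len=0.2131
  (v9,v11,v3) [+--] → (-1.11345, 0.9289, 0.865)–(-0.9289, 0.9289, 0.971553)  len=0.2131

Chained into 1 loop(s):
  loop 1: 12 segments, perimeter = 8.1328
Total perimeter = 8.133

loops=1 perimeter=8.133


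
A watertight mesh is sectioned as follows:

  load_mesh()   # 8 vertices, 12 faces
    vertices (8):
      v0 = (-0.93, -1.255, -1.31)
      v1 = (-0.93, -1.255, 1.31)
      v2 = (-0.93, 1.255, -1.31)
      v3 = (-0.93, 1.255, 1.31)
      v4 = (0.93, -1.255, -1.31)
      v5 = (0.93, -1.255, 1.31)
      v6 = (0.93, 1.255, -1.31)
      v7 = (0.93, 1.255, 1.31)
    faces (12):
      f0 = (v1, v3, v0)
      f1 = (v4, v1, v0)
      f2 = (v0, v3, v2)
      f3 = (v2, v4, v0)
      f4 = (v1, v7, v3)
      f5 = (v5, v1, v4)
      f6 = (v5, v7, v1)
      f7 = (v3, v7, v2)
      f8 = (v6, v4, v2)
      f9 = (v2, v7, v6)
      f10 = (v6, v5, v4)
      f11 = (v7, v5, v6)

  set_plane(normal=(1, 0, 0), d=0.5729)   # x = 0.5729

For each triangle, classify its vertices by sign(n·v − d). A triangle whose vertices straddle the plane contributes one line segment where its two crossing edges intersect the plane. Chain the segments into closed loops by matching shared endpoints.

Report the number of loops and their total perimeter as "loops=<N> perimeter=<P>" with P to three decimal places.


loops=1 perimeter=10.260

Straddling triangles (8 of 12):
  (v4,v1,v0) [+--] → (0.5729, -1.255, -0.806988)–(0.5729, -1.255, -1.31)  len=0.5030
  (v2,v4,v0) [-+-] → (0.5729, -0.773107, -1.31)–(0.5729, -1.255, -1.31)  len=0.4819
  (v1,v7,v3) [-+-] → (0.5729, 0.773107, 1.31)–(0.5729, 1.255, 1.31)  len=0.4819
  (v5,v1,v4) [+-+] → (0.5729, -1.255, 1.31)–(0.5729, -1.255, -0.806988)  len=2.1170
  (v5,v7,v1) [++-] → (0.5729, 0.773107, 1.31)–(0.5729, -1.255, 1.31)  len=2.0281
  (v3,v7,v2) [-+-] → (0.5729, 1.255, 1.31)–(0.5729, 1.255, 0.806988)  len=0.5030
  (v6,v4,v2) [++-] → (0.5729, -0.773107, -1.31)–(0.5729, 1.255, -1.31)  len=2.0281
  (v2,v7,v6) [-++] → (0.5729, 1.255, 0.806988)–(0.5729, 1.255, -1.31)  len=2.1170

Chained into 1 loop(s):
  loop 1: 8 segments, perimeter = 10.2600
Total perimeter = 10.260


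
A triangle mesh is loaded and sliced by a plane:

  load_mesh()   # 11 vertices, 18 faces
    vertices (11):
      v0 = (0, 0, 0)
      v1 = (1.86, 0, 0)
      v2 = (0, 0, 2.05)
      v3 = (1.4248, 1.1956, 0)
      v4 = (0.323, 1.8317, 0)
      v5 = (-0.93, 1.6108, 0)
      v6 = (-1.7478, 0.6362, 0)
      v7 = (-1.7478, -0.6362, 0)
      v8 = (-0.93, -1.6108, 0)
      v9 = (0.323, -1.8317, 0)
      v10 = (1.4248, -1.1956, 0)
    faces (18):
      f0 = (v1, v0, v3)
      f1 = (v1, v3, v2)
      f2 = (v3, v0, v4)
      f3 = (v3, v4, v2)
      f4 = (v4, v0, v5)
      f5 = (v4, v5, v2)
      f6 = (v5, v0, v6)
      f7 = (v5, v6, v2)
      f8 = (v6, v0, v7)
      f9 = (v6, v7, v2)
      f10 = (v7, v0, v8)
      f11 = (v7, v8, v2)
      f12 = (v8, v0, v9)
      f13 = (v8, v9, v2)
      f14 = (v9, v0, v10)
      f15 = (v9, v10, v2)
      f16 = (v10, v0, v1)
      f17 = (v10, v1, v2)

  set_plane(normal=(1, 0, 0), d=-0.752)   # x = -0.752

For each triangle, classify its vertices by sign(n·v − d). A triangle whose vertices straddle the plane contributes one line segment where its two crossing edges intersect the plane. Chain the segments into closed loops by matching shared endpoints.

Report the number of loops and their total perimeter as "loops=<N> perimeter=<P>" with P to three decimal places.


Straddling triangles (10 of 18):
  (v4,v0,v5) [++-] → (-0.752, 1.3025, 0)–(-0.752, 1.64218, 0)  len=0.3397
  (v4,v5,v2) [+-+] → (-0.752, 1.64218, 0)–(-0.752, 1.3025, 0.392366)  len=0.5190
  (v5,v0,v6) [-+-] → (-0.752, 1.3025, 0)–(-0.752, 0.273728, 0)  len=1.0288
  (v5,v6,v2) [--+] → (-0.752, 0.273728, 1.16798)–(-0.752, 1.3025, 0.392366)  len=1.2884
  (v6,v0,v7) [-+-] → (-0.752, 0.273728, 0)–(-0.752, -0.273728, 0)  len=0.5475
  (v6,v7,v2) [--+] → (-0.752, -0.273728, 1.16798)–(-0.752, 0.273728, 1.16798)  len=0.5475
  (v7,v0,v8) [-+-] → (-0.752, -0.273728, 0)–(-0.752, -1.3025, 0)  len=1.0288
  (v7,v8,v2) [--+] → (-0.752, -1.3025, 0.392366)–(-0.752, -0.273728, 1.16798)  len=1.2884
  (v8,v0,v9) [-++] → (-0.752, -1.3025, 0)–(-0.752, -1.64218, 0)  len=0.3397
  (v8,v9,v2) [-++] → (-0.752, -1.64218, 0)–(-0.752, -1.3025, 0.392366)  len=0.5190

Chained into 1 loop(s):
  loop 1: 10 segments, perimeter = 7.4465
Total perimeter = 7.447

loops=1 perimeter=7.447


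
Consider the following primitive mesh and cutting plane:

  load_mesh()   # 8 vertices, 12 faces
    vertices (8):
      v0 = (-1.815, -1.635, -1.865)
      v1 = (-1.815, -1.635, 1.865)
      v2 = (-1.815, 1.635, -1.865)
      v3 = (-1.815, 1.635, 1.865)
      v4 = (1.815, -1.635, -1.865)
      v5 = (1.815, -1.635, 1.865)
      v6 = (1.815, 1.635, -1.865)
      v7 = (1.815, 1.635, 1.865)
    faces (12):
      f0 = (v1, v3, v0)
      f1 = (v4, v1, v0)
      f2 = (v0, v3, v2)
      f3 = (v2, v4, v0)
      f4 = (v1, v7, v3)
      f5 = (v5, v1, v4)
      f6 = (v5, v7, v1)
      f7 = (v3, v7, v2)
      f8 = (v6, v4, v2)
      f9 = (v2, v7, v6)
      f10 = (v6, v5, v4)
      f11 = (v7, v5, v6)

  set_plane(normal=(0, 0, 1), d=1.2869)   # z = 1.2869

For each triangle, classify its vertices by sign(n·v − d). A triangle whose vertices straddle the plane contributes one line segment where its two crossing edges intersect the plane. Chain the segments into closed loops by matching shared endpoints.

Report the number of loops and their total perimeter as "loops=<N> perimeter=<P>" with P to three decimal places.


Straddling triangles (8 of 12):
  (v1,v3,v0) [++-] → (-1.815, 1.12819, 1.2869)–(-1.815, -1.635, 1.2869)  len=2.7632
  (v4,v1,v0) [-+-] → (-1.2524, -1.635, 1.2869)–(-1.815, -1.635, 1.2869)  len=0.5626
  (v0,v3,v2) [-+-] → (-1.815, 1.12819, 1.2869)–(-1.815, 1.635, 1.2869)  len=0.5068
  (v5,v1,v4) [++-] → (-1.2524, -1.635, 1.2869)–(1.815, -1.635, 1.2869)  len=3.0674
  (v3,v7,v2) [++-] → (1.2524, 1.635, 1.2869)–(-1.815, 1.635, 1.2869)  len=3.0674
  (v2,v7,v6) [-+-] → (1.2524, 1.635, 1.2869)–(1.815, 1.635, 1.2869)  len=0.5626
  (v6,v5,v4) [-+-] → (1.815, -1.12819, 1.2869)–(1.815, -1.635, 1.2869)  len=0.5068
  (v7,v5,v6) [++-] → (1.815, -1.12819, 1.2869)–(1.815, 1.635, 1.2869)  len=2.7632

Chained into 1 loop(s):
  loop 1: 8 segments, perimeter = 13.8000
Total perimeter = 13.800

loops=1 perimeter=13.800


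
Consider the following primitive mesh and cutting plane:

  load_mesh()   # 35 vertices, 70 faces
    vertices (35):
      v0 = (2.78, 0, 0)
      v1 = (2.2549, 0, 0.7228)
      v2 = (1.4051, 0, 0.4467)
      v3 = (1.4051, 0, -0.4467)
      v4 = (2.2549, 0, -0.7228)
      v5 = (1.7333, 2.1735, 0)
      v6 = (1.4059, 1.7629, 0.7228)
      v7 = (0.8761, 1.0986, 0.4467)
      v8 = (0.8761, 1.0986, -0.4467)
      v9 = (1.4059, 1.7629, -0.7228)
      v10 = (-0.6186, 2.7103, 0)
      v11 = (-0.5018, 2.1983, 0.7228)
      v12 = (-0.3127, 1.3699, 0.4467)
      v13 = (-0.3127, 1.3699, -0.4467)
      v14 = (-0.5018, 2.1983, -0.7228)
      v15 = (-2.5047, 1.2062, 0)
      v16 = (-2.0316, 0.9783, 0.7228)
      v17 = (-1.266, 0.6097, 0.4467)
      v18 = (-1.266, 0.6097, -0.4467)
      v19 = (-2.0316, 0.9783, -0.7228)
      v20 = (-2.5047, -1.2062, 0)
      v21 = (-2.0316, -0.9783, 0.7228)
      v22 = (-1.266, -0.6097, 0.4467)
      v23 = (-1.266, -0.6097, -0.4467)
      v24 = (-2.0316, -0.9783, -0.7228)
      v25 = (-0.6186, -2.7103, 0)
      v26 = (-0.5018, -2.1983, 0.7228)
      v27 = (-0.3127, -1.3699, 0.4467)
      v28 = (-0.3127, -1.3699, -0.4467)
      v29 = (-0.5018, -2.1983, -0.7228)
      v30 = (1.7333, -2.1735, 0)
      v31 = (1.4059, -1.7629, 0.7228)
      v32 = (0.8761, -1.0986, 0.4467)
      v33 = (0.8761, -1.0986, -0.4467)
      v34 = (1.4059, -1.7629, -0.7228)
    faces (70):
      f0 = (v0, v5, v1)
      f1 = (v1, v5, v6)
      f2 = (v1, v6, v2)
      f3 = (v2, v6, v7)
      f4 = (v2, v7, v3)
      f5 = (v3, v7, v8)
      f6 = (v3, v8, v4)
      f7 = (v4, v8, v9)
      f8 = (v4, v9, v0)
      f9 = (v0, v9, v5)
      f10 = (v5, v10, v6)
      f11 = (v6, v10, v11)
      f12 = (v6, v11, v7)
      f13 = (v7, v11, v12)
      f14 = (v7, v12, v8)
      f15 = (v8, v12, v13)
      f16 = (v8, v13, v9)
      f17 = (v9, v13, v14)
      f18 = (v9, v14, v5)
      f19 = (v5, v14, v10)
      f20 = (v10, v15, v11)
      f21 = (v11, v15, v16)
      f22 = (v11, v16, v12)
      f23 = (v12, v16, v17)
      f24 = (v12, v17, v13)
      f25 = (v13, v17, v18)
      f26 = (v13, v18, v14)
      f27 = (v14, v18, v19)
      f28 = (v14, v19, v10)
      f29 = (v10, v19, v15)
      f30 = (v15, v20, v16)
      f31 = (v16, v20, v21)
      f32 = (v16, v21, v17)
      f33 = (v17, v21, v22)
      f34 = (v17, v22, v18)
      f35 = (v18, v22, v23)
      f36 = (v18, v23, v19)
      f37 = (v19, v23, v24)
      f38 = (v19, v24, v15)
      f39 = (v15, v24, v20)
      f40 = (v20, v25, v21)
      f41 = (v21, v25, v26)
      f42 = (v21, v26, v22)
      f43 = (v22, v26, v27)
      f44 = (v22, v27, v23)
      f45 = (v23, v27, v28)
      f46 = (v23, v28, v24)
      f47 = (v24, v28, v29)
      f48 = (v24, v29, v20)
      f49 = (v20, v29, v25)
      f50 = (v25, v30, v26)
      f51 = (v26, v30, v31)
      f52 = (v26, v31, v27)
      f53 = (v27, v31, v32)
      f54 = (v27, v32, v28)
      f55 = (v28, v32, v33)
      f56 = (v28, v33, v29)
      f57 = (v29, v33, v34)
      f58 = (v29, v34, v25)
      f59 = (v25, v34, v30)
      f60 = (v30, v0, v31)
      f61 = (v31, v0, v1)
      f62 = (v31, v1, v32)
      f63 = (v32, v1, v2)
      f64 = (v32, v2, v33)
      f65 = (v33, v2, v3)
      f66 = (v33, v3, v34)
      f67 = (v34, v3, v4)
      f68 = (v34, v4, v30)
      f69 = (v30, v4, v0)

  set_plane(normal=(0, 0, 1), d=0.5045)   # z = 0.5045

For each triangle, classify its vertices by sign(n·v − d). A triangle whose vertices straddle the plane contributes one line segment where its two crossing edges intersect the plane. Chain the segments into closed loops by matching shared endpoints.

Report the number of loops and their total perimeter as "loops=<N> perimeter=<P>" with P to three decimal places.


Straddling triangles (28 of 70):
  (v0,v5,v1) [--+] → (2.09737, 0.65644, 0.5045)–(2.41349, 0, 0.5045)  len=0.7286
  (v1,v5,v6) [+-+] → (2.09737, 0.65644, 0.5045)–(1.50478, 1.88691, 0.5045)  len=1.3657
  (v1,v6,v2) [++-] → (1.40527, 0.369053, 0.5045)–(1.583, 0, 0.5045)  len=0.4096
  (v2,v6,v7) [-+-] → (1.40527, 0.369053, 0.5045)–(0.987011, 1.23767, 0.5045)  len=0.9641
  (v5,v10,v6) [--+] → (0.794461, 2.04903, 0.5045)–(1.50478, 1.88691, 0.5045)  len=0.7286
  (v6,v10,v11) [+-+] → (0.794461, 2.04903, 0.5045)–(-0.537076, 2.35293, 0.5045)  len=1.3658
  (v6,v11,v7) [++-] → (0.587644, 1.32882, 0.5045)–(0.987011, 1.23767, 0.5045)  len=0.4096
  (v7,v11,v12) [-+-] → (0.587644, 1.32882, 0.5045)–(-0.352287, 1.54332, 0.5045)  len=0.9641
  (v10,v15,v11) [--+] → (-1.10672, 1.89867, 0.5045)–(-0.537076, 2.35293, 0.5045)  len=0.7286
  (v11,v15,v16) [+-+] → (-1.10672, 1.89867, 0.5045)–(-2.17449, 1.04713, 0.5045)  len=1.3657
  (v11,v16,v12) [++-] → (-0.672542, 1.28792, 0.5045)–(-0.352287, 1.54332, 0.5045)  len=0.4096
  (v12,v16,v17) [-+-] → (-0.672542, 1.28792, 0.5045)–(-1.42627, 0.686864, 0.5045)  len=0.9640
  (v15,v20,v16) [--+] → (-2.17449, 0.318537, 0.5045)–(-2.17449, 1.04713, 0.5045)  len=0.7286
  (v16,v20,v21) [+-+] → (-2.17449, 0.318537, 0.5045)–(-2.17449, -1.04713, 0.5045)  len=1.3657
  (v16,v21,v17) [++-] → (-1.42627, 0.277261, 0.5045)–(-1.42627, 0.686864, 0.5045)  len=0.4096
  (v17,v21,v22) [-+-] → (-1.42627, 0.277261, 0.5045)–(-1.42627, -0.686864, 0.5045)  len=0.9641
  (v20,v25,v21) [--+] → (-1.60485, -1.5014, 0.5045)–(-2.17449, -1.04713, 0.5045)  len=0.7286
  (v21,v25,v26) [+-+] → (-1.60485, -1.5014, 0.5045)–(-0.537076, -2.35293, 0.5045)  len=1.3657
  (v21,v26,v22) [++-] → (-1.10602, -0.942265, 0.5045)–(-1.42627, -0.686864, 0.5045)  len=0.4096
  (v22,v26,v27) [-+-] → (-1.10602, -0.942265, 0.5045)–(-0.352287, -1.54332, 0.5045)  len=0.9640
  (v25,v30,v26) [--+] → (0.173245, -2.19081, 0.5045)–(-0.537076, -2.35293, 0.5045)  len=0.7286
  (v26,v30,v31) [+-+] → (0.173245, -2.19081, 0.5045)–(1.50478, -1.88691, 0.5045)  len=1.3658
  (v26,v31,v27) [++-] → (0.0470794, -1.45217, 0.5045)–(-0.352287, -1.54332, 0.5045)  len=0.4096
  (v27,v31,v32) [-+-] → (0.0470794, -1.45217, 0.5045)–(0.987011, -1.23767, 0.5045)  len=0.9641
  (v30,v0,v31) [--+] → (1.82091, -1.23047, 0.5045)–(1.50478, -1.88691, 0.5045)  len=0.7286
  (v31,v0,v1) [+-+] → (1.82091, -1.23047, 0.5045)–(2.41349, 0, 0.5045)  len=1.3657
  (v31,v1,v32) [++-] → (1.16474, -0.868614, 0.5045)–(0.987011, -1.23767, 0.5045)  len=0.4096
  (v32,v1,v2) [-+-] → (1.16474, -0.868614, 0.5045)–(1.583, 0, 0.5045)  len=0.9641

Chained into 2 loop(s):
  loop 1: 14 segments, perimeter = 14.6603
  loop 2: 14 segments, perimeter = 9.6159
Total perimeter = 24.276

loops=2 perimeter=24.276
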